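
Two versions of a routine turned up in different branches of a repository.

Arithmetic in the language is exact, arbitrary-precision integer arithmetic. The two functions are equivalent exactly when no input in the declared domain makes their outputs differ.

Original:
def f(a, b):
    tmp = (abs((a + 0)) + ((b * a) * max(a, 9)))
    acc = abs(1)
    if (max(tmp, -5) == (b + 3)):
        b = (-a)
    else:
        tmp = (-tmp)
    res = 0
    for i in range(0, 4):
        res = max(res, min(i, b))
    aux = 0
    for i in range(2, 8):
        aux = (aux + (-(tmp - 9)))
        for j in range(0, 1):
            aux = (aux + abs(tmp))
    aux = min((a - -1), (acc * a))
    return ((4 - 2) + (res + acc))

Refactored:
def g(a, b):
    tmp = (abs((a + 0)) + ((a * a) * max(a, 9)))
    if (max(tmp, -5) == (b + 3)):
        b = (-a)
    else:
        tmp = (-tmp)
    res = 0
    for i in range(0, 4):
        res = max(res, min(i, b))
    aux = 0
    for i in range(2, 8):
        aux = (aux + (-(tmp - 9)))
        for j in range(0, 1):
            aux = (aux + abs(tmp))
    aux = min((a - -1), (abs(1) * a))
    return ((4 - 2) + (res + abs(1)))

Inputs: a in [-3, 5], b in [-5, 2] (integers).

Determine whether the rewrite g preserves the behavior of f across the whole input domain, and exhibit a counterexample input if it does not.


At a=-3, b=0: f gives 6, g gives 3.
verdict: not equivalent; witness: a=-3, b=0


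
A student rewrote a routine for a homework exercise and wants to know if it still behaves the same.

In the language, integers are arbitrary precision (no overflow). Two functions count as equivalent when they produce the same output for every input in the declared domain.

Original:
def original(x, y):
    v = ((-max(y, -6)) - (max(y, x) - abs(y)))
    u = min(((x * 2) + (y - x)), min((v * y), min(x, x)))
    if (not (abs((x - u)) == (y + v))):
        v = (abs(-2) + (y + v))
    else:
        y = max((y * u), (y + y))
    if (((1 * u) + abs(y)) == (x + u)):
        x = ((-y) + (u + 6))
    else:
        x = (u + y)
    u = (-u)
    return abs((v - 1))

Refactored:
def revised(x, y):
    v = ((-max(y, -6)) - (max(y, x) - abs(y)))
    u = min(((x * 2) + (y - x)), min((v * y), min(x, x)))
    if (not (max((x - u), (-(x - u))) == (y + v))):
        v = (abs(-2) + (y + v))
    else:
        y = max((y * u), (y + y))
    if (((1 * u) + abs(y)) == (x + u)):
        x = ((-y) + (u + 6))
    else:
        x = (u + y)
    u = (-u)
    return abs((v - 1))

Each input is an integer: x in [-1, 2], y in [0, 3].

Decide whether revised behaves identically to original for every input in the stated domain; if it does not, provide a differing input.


Changes here: arithmetic usage differs, and min/max/abs usage differs; the full 16-point sweep finds no disagreement.
verdict: equivalent


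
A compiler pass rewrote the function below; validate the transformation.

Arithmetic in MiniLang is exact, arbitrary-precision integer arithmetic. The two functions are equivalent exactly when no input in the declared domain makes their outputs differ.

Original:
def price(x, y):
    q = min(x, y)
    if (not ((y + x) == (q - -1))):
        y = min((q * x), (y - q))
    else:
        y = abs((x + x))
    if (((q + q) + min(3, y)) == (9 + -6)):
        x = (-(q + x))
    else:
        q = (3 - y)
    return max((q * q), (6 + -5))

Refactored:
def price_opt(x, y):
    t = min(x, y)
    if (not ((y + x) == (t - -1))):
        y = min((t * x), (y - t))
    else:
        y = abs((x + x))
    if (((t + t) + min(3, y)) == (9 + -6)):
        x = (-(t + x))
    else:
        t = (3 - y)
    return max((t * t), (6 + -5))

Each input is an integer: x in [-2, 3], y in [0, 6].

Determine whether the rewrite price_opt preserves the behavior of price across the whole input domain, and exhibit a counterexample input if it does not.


The two are interchangeable: local variable names differ, and every declared input agrees.
Tracing x=-1, y=2: price: q := -1 | (not ((y + x) == (q - -1))): true | y := 1 | (((q + q) + min(3, y)) == (9 + -6)): false | q := 2 | result 4 | price_opt: t := -1 | (not ((y + x) == (t - -1))): true | y := 1 | (((t + t) + min(3, y)) == (9 + -6)): false | t := 2 | result 4 — matching result 4.
Across all 42 domain points the two functions coincide.
verdict: equivalent


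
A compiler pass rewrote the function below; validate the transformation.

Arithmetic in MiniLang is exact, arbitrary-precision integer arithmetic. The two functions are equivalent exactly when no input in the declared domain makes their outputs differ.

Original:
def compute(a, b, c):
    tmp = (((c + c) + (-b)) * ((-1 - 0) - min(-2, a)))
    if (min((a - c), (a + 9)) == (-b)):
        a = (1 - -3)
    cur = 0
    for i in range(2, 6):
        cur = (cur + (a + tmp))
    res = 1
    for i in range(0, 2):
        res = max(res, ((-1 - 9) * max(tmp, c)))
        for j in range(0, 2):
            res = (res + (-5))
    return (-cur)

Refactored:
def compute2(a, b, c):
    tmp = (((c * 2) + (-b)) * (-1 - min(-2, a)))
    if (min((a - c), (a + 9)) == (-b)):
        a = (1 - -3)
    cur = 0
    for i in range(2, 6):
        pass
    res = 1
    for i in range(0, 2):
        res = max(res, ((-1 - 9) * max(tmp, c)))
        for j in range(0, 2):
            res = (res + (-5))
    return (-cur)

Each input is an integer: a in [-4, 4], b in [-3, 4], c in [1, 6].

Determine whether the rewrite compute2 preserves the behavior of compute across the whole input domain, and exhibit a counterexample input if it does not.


Input a=-4, b=-3, c=1: -44 from compute versus 0 from compute2.
verdict: not equivalent; witness: a=-4, b=-3, c=1


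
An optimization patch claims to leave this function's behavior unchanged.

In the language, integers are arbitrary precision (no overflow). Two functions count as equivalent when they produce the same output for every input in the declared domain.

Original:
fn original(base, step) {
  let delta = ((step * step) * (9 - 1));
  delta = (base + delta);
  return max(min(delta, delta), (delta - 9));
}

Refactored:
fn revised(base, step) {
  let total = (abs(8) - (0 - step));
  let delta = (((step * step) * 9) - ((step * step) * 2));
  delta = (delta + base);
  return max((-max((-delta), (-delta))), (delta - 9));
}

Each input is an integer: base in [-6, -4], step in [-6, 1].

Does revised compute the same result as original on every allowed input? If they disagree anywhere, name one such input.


Input base=-6, step=-6: 282 from original versus 246 from revised.
verdict: not equivalent; witness: base=-6, step=-6


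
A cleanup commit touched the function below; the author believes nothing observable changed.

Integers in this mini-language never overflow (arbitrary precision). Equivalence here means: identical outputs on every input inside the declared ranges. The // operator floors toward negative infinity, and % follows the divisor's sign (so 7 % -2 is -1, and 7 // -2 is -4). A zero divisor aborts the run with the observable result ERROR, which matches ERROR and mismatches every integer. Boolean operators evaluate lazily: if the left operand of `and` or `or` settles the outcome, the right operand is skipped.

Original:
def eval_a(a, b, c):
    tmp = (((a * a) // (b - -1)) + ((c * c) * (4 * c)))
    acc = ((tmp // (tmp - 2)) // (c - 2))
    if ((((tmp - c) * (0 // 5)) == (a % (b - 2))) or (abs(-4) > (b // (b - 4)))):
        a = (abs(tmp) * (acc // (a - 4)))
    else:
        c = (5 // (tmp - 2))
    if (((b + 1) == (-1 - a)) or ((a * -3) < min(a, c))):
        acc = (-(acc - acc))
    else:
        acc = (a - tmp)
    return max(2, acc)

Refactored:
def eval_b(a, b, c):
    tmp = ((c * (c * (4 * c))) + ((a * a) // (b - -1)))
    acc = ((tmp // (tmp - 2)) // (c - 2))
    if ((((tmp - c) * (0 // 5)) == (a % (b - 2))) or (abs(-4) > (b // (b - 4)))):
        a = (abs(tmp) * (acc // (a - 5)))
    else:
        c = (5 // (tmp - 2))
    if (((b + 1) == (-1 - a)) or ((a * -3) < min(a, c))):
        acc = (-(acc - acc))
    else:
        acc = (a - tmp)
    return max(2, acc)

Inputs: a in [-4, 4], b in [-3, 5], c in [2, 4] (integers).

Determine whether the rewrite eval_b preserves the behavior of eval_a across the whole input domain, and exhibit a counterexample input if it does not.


Consider the input a=4, b=-3, c=3.
eval_a: tmp=100, then acc=1, then ((((tmp - c) * (0 // 5)) == (a % (b - 2))) or (abs(-4) > (b // (b - 4)))) is true, then a zero divisor aborts: ERROR
eval_b: tmp=100, then acc=1, then ((((tmp - c) * (0 // 5)) == (a % (b - 2))) or (abs(-4) > (b // (b - 4)))) is true, then a=-100, then (((b + 1) == (-1 - a)) or ((a * -3) < min(a, c))) is false, then acc=-200, then returns 2
ERROR vs 2 — the two versions disagree here.
verdict: not equivalent; witness: a=4, b=-3, c=3


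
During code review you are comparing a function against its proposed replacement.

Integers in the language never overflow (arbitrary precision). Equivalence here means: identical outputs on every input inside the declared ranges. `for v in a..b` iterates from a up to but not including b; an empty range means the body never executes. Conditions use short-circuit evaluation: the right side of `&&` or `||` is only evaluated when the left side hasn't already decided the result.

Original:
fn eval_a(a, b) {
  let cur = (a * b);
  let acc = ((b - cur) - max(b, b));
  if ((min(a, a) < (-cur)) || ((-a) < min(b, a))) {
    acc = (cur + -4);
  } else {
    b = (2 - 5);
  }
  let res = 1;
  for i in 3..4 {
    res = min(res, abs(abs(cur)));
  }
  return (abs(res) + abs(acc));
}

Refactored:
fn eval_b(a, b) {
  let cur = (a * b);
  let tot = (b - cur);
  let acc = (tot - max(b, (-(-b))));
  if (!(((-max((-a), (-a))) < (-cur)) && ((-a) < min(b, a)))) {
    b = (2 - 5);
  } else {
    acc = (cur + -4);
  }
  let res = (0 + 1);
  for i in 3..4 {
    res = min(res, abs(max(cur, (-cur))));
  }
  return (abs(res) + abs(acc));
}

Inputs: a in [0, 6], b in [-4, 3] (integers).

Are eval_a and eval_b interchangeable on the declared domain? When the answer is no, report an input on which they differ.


a=1, b=-4 yields 9 from eval_a but 5 from eval_b.
verdict: not equivalent; witness: a=1, b=-4


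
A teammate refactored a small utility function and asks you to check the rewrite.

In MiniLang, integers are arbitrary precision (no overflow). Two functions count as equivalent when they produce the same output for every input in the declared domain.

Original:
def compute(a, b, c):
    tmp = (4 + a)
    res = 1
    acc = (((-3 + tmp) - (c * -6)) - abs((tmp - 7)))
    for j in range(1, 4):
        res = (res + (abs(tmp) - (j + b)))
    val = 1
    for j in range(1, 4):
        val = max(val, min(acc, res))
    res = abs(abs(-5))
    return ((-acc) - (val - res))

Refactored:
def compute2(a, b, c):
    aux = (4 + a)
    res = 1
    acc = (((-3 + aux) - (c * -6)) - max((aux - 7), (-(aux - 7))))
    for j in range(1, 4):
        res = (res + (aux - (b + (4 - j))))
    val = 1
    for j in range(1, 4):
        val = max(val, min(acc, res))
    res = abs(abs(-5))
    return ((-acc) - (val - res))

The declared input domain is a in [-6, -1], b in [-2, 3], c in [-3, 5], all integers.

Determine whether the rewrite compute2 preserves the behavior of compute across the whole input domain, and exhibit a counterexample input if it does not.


The rewrite breaks on a=-6, b=-2, c=3, where the results are -3 and 0.
compute: tmp becomes -2; next res becomes 1; next acc becomes 4; next at j=1:; next res becomes 4; next at j=2:; next res becomes 6; next at j=3:; next res becomes 7; next val becomes 1; next at j=1:; next val becomes 4; next at j=2:; next val becomes 4; next at j=3:; next val becomes 4; next res becomes 5; next final value -3
compute2: aux becomes -2; next res becomes 1; next acc becomes 4; next at j=1:; next res becomes -2; next at j=2:; next res becomes -4; next at j=3:; next res becomes -5; next val becomes 1; next at j=1:; next val becomes 1; next at j=2:; next val becomes 1; next at j=3:; next val becomes 1; next res becomes 5; next final value 0
verdict: not equivalent; witness: a=-6, b=-2, c=3


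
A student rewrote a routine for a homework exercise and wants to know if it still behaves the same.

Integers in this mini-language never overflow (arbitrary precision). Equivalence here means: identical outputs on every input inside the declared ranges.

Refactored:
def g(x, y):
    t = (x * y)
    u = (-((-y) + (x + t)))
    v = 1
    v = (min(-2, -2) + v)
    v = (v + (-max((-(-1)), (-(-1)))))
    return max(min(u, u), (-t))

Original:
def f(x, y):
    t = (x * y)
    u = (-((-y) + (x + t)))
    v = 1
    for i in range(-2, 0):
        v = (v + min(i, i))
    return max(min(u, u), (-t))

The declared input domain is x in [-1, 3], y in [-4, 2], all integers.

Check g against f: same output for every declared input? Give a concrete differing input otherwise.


This is a faithful refactor — min/max/abs usage differs, and arithmetic usage differs, and loop structure differs, and local variable names differ, and constant usage differs, but the computed results match everywhere.
As a probe, take x=0, y=-2: f runs t := 0 | u := -2 | v := 1 | iter i=-2: | v := -1 | iter i=-1: | v := -2 | result 0; g runs t := 0 | u := -2 | v := 1 | v := -1 | v := -2 | result 0; both end at 0.
Sweeping the whole domain (35 inputs) finds no disagreement.
verdict: equivalent


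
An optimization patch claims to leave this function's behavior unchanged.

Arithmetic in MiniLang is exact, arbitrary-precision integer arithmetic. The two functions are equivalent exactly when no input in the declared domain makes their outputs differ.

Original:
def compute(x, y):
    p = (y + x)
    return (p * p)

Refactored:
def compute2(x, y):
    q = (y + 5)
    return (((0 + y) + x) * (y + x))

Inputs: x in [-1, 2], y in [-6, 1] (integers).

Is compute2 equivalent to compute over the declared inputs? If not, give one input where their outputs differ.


Changes here: arithmetic usage differs; also local variable names differ; also constant usage differs; the full 32-point sweep finds no disagreement.
verdict: equivalent


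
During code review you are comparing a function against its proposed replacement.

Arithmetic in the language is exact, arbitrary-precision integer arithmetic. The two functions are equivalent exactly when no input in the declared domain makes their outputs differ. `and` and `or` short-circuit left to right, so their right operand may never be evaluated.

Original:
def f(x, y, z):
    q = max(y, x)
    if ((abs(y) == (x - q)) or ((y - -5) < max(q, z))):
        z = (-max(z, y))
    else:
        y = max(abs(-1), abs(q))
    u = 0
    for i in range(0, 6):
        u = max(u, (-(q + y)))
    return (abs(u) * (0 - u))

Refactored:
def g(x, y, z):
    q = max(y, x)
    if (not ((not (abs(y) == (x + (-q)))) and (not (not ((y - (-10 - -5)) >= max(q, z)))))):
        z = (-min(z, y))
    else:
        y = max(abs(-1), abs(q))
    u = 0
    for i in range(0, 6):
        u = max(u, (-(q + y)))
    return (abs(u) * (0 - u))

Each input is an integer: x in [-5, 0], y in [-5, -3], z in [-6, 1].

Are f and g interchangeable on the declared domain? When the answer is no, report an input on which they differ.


The edit looks behavioral (`max(z, y)` became `min(z, y)`), but over these ranges it never changes the outcome.
Spot check at x=-2, y=-5, z=-4 — f: q=-2, then ((abs(y) == (x - q)) or ((y - -5) < max(q, z))) is false, then y=2, then u=0, then (i=0), then u=0, then (i=1), then u=0, then (i=2), then u=0, then (i=3), then u=0, then (i=4), then u=0, then (i=5), then u=0, then returns 0. g: q=-2, then (not ((not (abs(y) == (x + (-q)))) and (not (not ((y - (-10 - -5)) >= max(q, z)))))) is false, then y=2, then u=0, then (i=0), then u=0, then (i=1), then u=0, then (i=2), then u=0, then (i=3), then u=0, then (i=4), then u=0, then (i=5), then u=0, then returns 0. Both give 0.
Across all 144 domain points the two functions coincide.
verdict: equivalent


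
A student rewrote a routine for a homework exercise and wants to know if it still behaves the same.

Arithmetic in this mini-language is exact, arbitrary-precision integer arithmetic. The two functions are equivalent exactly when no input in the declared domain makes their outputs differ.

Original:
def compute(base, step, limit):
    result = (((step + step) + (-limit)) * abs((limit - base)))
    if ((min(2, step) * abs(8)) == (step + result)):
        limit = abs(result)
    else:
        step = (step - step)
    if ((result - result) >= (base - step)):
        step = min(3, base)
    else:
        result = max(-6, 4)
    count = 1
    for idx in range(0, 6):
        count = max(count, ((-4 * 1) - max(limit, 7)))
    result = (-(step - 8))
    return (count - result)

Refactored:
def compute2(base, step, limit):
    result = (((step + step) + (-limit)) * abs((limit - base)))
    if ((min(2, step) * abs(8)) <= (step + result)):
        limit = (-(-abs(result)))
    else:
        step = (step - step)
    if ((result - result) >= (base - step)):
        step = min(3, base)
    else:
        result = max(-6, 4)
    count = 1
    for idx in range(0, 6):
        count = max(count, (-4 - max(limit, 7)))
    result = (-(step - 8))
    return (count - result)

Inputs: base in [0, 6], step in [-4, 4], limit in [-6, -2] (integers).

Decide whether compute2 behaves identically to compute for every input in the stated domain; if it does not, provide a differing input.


Consider the input base=0, step=-4, limit=-6.
compute: result becomes -12; next ((min(2, step) * abs(8)) == (step + result)) evaluates to false; next step becomes 0; next ((result - result) >= (base - step)) evaluates to true; next step becomes 0; next count becomes 1; next at idx=0:; next count becomes 1; next at idx=1:; next count becomes 1; next at idx=2:; next count becomes 1; next at idx=3:; next count becomes 1; next at idx=4:; next count becomes 1; next at idx=5:; next count becomes 1; next result becomes 8; next final value -7
compute2: result becomes -12; next ((min(2, step) * abs(8)) <= (step + result)) evaluates to true; next limit becomes 12; next ((result - result) >= (base - step)) evaluates to false; next result becomes 4; next count becomes 1; next at idx=0:; next count becomes 1; next at idx=1:; next count becomes 1; next at idx=2:; next count becomes 1; next at idx=3:; next count becomes 1; next at idx=4:; next count becomes 1; next at idx=5:; next count becomes 1; next result becomes 12; next final value -11
-7 != -11, so the rewrite changes behavior.
verdict: not equivalent; witness: base=0, step=-4, limit=-6


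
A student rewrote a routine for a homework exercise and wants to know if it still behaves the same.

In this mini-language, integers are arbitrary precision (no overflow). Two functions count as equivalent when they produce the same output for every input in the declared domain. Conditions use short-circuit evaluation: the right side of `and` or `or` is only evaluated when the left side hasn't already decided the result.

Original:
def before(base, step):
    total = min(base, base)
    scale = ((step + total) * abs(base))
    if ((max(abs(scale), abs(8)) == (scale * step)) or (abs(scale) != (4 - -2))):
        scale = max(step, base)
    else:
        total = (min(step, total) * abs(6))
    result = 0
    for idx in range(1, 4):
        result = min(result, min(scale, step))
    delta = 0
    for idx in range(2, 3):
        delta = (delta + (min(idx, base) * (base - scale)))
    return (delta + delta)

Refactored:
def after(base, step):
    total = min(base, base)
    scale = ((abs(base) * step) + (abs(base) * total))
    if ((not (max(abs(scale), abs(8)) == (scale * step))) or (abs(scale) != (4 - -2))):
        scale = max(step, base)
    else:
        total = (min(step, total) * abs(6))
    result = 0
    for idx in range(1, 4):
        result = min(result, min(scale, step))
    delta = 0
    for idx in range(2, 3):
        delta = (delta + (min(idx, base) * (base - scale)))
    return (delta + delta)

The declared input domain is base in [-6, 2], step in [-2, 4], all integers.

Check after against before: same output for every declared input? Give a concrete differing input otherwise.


Evaluate both at base=-3, step=1.
before: total := -3 | scale := -6 | ((max(abs(scale), abs(8)) == (scale * step)) or (abs(scale) != (4 - -2))): false | total := -18 | result := 0 | iter idx=1: | result := -6 | iter idx=2: | result := -6 | iter idx=3: | result := -6 | delta := 0 | iter idx=2: | delta := -9 | result -18
after: total := -3 | scale := -6 | ((not (max(abs(scale), abs(8)) == (scale * step))) or (abs(scale) != (4 - -2))): true | scale := 1 | result := 0 | iter idx=1: | result := 0 | iter idx=2: | result := 0 | iter idx=3: | result := 0 | delta := 0 | iter idx=2: | delta := 12 | result 24
-18 against 24: the behavior changed.
verdict: not equivalent; witness: base=-3, step=1


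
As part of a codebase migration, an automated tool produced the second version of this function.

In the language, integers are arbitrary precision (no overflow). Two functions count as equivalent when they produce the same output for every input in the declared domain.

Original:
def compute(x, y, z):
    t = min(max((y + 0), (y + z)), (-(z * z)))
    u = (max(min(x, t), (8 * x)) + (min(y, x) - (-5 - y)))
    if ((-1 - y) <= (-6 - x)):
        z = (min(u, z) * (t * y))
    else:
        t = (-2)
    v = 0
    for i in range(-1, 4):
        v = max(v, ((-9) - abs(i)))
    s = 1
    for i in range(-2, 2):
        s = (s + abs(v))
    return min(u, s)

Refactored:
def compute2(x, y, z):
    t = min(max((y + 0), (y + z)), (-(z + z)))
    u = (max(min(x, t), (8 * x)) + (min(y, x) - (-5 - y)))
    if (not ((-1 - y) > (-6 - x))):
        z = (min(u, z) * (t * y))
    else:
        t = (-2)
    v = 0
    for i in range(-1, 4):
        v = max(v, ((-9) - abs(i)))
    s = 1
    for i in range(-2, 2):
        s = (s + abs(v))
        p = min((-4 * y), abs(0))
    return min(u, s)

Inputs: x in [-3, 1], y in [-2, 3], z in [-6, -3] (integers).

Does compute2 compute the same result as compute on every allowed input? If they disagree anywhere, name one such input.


The rewrite breaks on x=-3, y=-2, z=-6, where the results are -24 and -3.
compute: t := -36 | u := -24 | ((-1 - y) <= (-6 - x)): false | t := -2 | v := 0 | iter i=-1: | v := 0 | iter i=0: | v := 0 | iter i=1: | v := 0 | iter i=2: | v := 0 | iter i=3: | v := 0 | s := 1 | iter i=-2: | s := 1 | iter i=-1: | s := 1 | iter i=0: | s := 1 | iter i=1: | s := 1 | result -24
compute2: t := -2 | u := -3 | (not ((-1 - y) > (-6 - x))): false | t := -2 | v := 0 | iter i=-1: | v := 0 | iter i=0: | v := 0 | iter i=1: | v := 0 | iter i=2: | v := 0 | iter i=3: | v := 0 | s := 1 | iter i=-2: | s := 1 | p := 0 | iter i=-1: | s := 1 | p := 0 | iter i=0: | s := 1 | p := 0 | iter i=1: | s := 1 | p := 0 | result -3
verdict: not equivalent; witness: x=-3, y=-2, z=-6


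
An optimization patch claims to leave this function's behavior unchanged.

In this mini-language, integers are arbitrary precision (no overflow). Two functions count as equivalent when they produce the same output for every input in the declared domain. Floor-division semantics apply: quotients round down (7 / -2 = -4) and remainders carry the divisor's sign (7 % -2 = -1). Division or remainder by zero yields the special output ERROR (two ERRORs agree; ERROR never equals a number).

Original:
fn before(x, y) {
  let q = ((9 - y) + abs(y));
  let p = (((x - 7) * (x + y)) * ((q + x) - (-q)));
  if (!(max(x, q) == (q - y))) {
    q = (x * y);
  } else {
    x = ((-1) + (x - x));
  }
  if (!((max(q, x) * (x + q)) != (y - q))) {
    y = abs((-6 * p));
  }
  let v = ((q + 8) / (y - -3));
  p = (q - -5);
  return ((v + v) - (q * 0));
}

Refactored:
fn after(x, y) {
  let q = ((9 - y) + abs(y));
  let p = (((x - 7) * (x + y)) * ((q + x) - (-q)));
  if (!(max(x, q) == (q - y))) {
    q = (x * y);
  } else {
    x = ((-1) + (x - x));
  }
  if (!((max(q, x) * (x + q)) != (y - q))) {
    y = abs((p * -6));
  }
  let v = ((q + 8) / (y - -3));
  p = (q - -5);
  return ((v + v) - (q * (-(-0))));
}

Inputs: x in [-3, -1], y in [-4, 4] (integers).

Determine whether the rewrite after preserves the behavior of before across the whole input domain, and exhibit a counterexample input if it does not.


Behavior is preserved: although same computation, different form, the outputs never diverge.
As a probe, take x=-3, y=-4: before runs q = 17; p = 2170; (!(max(x, q) == (q - y))) -> true; q = 12; (!((max(q, x) * (x + q)) != (y - q))) -> false; v = -20; p = 17; return -40; after runs q = 17; p = 2170; (!(max(x, q) == (q - y))) -> true; q = 12; (!((max(q, x) * (x + q)) != (y - q))) -> false; v = -20; p = 17; return -40; both end at -40.
An exhaustive pass over the 27 declared inputs shows identical outputs.
verdict: equivalent


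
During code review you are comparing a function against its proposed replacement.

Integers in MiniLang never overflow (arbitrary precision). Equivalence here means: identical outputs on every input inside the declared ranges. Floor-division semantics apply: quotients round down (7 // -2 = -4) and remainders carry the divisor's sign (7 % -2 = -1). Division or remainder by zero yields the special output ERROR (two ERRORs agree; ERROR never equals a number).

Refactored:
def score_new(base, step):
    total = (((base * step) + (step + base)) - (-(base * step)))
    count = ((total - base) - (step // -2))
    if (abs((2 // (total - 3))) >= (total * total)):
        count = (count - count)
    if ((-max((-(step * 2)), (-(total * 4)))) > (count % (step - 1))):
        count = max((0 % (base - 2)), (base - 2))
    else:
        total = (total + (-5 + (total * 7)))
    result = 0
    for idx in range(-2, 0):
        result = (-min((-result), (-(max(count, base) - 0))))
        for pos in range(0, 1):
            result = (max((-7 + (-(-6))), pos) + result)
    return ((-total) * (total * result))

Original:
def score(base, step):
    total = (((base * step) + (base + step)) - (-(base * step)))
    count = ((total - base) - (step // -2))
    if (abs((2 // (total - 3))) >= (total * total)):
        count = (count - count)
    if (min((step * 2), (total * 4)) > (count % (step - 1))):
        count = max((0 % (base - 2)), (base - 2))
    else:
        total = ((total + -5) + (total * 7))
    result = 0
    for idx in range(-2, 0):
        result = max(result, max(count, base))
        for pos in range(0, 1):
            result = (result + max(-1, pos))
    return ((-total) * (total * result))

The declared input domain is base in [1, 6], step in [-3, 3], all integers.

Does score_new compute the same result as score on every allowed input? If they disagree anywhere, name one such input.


Comparing the listings, the differences include: constant usage differs, arithmetic usage differs.
Tracing base=6, step=-3: score: total = -33; count = -40; (abs((2 // (total - 3))) >= (total * total)) -> false; (min((step * 2), (total * 4)) > (count % (step - 1))) -> false; total = -269; result = 0; [idx=-2]; result = 6; [pos=0]; result = 6; [idx=-1]; result = 6; [pos=0]; result = 6; return -434166 | score_new: total = -33; count = -40; (abs((2 // (total - 3))) >= (total * total)) -> false; ((-max((-(step * 2)), (-(total * 4)))) > (count % (step - 1))) -> false; total = -269; result = 0; [idx=-2]; result = 6; [pos=0]; result = 6; [idx=-1]; result = 6; [pos=0]; result = 6; return -434166 — matching result -434166.
Checked all 42 inputs in the declared domain: the outputs agree on every one.
verdict: equivalent


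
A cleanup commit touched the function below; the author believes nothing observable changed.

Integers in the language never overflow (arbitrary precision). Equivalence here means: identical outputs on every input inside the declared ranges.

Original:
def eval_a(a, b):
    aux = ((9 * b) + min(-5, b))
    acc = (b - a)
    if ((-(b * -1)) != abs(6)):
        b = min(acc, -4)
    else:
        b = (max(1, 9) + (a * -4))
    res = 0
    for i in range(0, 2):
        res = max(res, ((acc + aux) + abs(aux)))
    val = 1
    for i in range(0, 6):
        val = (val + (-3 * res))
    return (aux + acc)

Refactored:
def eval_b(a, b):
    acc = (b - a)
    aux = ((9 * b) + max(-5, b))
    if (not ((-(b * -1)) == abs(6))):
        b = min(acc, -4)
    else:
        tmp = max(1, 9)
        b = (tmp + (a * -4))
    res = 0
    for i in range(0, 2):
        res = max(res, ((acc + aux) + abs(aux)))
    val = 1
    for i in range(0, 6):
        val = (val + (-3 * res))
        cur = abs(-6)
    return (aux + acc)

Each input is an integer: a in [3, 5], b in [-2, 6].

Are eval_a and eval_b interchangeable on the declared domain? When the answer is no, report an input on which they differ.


Consider the input a=3, b=-2.
eval_a: aux becomes -23; next acc becomes -5; next ((-(b * -1)) != abs(6)) evaluates to true; next b becomes -5; next res becomes 0; next at i=0:; next res becomes 0; next at i=1:; next res becomes 0; next val becomes 1; next at i=0:; next val becomes 1; next at i=1:; next val becomes 1; next at i=2:; next val becomes 1; next at i=3:; next val becomes 1; next at i=4:; next val becomes 1; next at i=5:; next val becomes 1; next final value -28
eval_b: acc becomes -5; next aux becomes -20; next (not ((-(b * -1)) == abs(6))) evaluates to true; next b becomes -5; next res becomes 0; next at i=0:; next res becomes 0; next at i=1:; next res becomes 0; next val becomes 1; next at i=0:; next val becomes 1; next cur becomes 6; next at i=1:; next val becomes 1; next cur becomes 6; next at i=2:; next val becomes 1; next cur becomes 6; next at i=3:; next val becomes 1; next cur becomes 6; next at i=4:; next val becomes 1; next cur becomes 6; next at i=5:; next val becomes 1; next cur becomes 6; next final value -25
-28 vs -25 — the two versions disagree here.
verdict: not equivalent; witness: a=3, b=-2


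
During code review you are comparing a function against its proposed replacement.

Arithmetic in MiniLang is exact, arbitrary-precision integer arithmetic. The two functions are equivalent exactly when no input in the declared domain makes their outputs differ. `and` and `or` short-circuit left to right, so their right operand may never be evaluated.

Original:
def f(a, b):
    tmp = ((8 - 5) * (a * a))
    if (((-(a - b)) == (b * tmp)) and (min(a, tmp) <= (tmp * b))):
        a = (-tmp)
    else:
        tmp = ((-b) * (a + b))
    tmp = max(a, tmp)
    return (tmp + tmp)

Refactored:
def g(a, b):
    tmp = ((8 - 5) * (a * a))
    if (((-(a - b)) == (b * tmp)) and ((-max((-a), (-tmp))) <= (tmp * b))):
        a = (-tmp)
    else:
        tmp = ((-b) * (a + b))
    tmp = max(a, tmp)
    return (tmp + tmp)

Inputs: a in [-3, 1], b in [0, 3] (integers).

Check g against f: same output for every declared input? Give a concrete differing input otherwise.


Reading the diff, among the changes: min/max/abs usage differs.
One worked example (a=-2, b=2) — f: tmp = 12; (((-(a - b)) == (b * tmp)) and (min(a, tmp) <= (tmp * b))) -> false; tmp = 0; tmp = 0; return 0; g: tmp = 12; (((-(a - b)) == (b * tmp)) and ((-max((-a), (-tmp))) <= (tmp * b))) -> false; tmp = 0; tmp = 0; return 0; agreement on 0.
Checked all 20 inputs in the declared domain: the outputs agree on every one.
verdict: equivalent


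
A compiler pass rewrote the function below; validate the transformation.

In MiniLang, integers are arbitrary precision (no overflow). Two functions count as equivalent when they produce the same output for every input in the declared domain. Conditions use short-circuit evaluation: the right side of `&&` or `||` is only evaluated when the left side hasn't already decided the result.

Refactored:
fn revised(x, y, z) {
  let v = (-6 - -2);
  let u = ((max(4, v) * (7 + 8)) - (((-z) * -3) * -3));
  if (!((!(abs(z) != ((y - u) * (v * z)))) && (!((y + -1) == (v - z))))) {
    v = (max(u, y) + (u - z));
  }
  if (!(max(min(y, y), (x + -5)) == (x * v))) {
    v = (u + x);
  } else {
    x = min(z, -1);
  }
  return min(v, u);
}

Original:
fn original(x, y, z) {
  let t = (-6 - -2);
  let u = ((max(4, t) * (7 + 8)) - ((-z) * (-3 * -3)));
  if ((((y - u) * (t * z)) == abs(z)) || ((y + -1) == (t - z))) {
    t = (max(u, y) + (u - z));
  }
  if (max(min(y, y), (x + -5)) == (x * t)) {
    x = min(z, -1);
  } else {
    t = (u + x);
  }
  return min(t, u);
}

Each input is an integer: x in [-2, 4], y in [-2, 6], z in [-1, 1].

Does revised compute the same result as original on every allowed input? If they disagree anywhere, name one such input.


Evaluate both at x=-1, y=4, z=-1.
original: t=-4, then u=51, then ((((y - u) * (t * z)) == abs(z)) || ((y + -1) == (t - z))) is false, then (max(min(y, y), (x + -5)) == (x * t)) is true, then x=-1, then returns -4
revised: v=-4, then u=51, then (!((!(abs(z) != ((y - u) * (v * z)))) && (!((y + -1) == (v - z))))) is true, then v=103, then (!(max(min(y, y), (x + -5)) == (x * v))) is true, then v=50, then returns 50
-4 and 50 differ, so these are not the same function on this domain.
verdict: not equivalent; witness: x=-1, y=4, z=-1


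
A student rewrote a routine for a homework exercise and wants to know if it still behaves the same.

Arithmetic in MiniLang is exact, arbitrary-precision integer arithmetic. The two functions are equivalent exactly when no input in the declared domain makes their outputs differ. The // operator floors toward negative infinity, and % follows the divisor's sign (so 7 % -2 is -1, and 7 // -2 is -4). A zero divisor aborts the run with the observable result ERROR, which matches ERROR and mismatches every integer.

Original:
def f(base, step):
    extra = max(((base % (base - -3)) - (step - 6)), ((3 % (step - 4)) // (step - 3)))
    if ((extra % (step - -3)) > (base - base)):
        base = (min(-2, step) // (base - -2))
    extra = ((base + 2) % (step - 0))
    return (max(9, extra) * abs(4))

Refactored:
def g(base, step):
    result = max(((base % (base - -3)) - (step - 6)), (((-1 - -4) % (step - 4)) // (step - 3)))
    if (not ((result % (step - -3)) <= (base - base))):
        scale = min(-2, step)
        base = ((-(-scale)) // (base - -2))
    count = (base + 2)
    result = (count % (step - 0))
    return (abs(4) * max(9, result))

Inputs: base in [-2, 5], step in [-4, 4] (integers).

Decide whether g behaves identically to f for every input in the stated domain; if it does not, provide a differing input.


This is a faithful refactor — local variable names differ, constant usage differs, statement counts differ, comparison usage differs, boolean connective usage differs, arithmetic usage differs, but the computed results match everywhere.
Spot check at base=-1, step=-3 — f: extra := 10 | divide-by-zero, output ERROR. g: result := 10 | divide-by-zero, output ERROR. Both give ERROR.
Across all 72 domain points the two functions coincide.
verdict: equivalent


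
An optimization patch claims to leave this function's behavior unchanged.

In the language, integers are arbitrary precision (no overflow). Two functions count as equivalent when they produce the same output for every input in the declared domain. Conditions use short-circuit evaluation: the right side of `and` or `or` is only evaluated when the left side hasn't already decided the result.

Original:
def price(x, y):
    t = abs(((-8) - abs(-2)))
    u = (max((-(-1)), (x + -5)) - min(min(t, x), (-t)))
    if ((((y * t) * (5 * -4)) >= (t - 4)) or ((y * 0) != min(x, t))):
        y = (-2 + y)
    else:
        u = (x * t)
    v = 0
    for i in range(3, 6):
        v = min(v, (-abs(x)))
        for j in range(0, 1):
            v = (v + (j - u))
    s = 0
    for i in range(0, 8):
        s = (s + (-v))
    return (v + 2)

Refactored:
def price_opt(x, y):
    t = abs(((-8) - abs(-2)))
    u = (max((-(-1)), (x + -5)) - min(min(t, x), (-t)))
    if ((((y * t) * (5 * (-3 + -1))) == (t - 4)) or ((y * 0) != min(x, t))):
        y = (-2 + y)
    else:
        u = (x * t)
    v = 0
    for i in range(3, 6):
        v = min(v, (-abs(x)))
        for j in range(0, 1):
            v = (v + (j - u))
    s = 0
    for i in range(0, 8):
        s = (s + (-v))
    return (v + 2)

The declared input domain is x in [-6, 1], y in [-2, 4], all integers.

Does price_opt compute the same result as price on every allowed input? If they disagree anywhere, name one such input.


Take x=0, y=-2.
price: t=10, then u=11, then ((((y * t) * (5 * -4)) >= (t - 4)) or ((y * 0) != min(x, t))) is true, then y=-4, then v=0, then (i=3), then v=0, then (j=0), then v=-11, then (i=4), then v=-11, then (j=0), then v=-22, then (i=5), then v=-22, then (j=0), then v=-33, then s=0, then (i=0), then s=33, then (i=1), then s=66, then (i=2), then s=99, then (i=3), then s=132, then (i=4), then s=165, then (i=5), then s=198, then (i=6), then s=231, then (i=7), then s=264, then returns -31
price_opt: t=10, then u=11, then ((((y * t) * (5 * (-3 + -1))) == (t - 4)) or ((y * 0) != min(x, t))) is false, then u=0, then v=0, then (i=3), then v=0, then (j=0), then v=0, then (i=4), then v=0, then (j=0), then v=0, then (i=5), then v=0, then (j=0), then v=0, then s=0, then (i=0), then s=0, then (i=1), then s=0, then (i=2), then s=0, then (i=3), then s=0, then (i=4), then s=0, then (i=5), then s=0, then (i=6), then s=0, then (i=7), then s=0, then returns 2
-31 != 2, so the rewrite changes behavior.
verdict: not equivalent; witness: x=0, y=-2


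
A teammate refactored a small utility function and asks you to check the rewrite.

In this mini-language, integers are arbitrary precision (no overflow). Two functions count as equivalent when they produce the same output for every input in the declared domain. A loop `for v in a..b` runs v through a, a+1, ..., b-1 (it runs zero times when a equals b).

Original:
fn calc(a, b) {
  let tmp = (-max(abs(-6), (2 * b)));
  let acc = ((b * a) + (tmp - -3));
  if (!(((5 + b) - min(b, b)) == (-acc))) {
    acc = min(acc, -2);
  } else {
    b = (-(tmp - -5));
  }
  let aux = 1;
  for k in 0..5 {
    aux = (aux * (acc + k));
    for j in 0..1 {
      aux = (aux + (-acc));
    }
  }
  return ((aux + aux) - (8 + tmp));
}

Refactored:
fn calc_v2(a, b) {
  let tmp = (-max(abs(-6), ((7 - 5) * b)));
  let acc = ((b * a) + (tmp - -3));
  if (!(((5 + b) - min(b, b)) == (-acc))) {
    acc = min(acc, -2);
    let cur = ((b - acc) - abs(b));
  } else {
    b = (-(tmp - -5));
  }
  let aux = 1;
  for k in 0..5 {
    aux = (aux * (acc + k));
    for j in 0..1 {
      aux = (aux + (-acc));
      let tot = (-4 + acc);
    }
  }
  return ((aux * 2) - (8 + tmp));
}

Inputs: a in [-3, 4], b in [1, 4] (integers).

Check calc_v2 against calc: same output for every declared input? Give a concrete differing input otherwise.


Equivalent. Although `-3` became `-4`, no input in the stated domain can expose it.
Sweeping the whole domain (32 inputs) finds no disagreement.
One worked example (a=1, b=1) — calc: tmp=-6, then acc=-2, then (!(((5 + b) - min(b, b)) == (-acc))) is true, then acc=-2, then aux=1, then (k=0), then aux=-2, then (j=0), then aux=0, then (k=1), then aux=0, then (j=0), then aux=2, then (k=2), then aux=0, then (j=0), then aux=2, then (k=3), then aux=2, then (j=0), then aux=4, then (k=4), then aux=8, then (j=0), then aux=10, then returns 18; calc_v2: tmp=-6, then acc=-2, then (!(((5 + b) - min(b, b)) == (-acc))) is true, then acc=-2, then cur=2, then aux=1, then (k=0), then aux=-2, then (j=0), then aux=0, then tot=-6, then (k=1), then aux=0, then (j=0), then aux=2, then tot=-6, then (k=2), then aux=0, then (j=0), then aux=2, then tot=-6, then (k=3), then aux=2, then (j=0), then aux=4, then tot=-6, then (k=4), then aux=8, then (j=0), then aux=10, then tot=-6, then returns 18; agreement on 18.
verdict: equivalent


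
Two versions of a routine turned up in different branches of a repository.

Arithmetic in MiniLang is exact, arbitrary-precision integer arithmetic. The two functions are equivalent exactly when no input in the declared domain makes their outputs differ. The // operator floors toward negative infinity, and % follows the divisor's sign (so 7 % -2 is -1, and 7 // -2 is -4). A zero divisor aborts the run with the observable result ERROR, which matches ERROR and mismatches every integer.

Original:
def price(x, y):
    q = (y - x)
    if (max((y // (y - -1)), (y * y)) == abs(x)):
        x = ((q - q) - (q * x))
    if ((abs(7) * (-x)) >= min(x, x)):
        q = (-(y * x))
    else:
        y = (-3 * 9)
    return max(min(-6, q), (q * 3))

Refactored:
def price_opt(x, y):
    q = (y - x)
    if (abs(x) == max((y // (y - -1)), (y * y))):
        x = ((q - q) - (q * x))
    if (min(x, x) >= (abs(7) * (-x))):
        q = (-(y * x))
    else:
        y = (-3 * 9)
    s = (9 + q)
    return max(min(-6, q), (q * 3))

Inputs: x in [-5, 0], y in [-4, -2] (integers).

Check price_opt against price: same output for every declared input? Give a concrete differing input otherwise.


These are not equivalent — on x=-5, y=-4 the outputs split (-20 vs 3).
price: q := 1 | (max((y // (y - -1)), (y * y)) == abs(x)): false | ((abs(7) * (-x)) >= min(x, x)): true | q := -20 | result -20
price_opt: q := 1 | (abs(x) == max((y // (y - -1)), (y * y))): false | (min(x, x) >= (abs(7) * (-x))): false | y := -27 | s := 10 | result 3
verdict: not equivalent; witness: x=-5, y=-4
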